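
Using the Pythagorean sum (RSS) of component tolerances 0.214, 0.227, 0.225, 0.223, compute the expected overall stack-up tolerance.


RSS = sqrt(0.214^2 + 0.227^2 + 0.225^2 + 0.223^2)
= sqrt(0.197679)
= 0.4446

0.4446


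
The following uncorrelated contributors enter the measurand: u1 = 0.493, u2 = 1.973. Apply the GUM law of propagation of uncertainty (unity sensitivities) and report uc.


uc = sqrt(0.493^2 + 1.973^2)
uc = sqrt(4.135778)
uc = 2.0337

2.0337


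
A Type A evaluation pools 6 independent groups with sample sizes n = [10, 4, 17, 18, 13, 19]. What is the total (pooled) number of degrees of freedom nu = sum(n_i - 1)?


nu = sum_i (n_i - 1)
nu = ((10 - 1) + (4 - 1) + (17 - 1) + (18 - 1) + (13 - 1) + (19 - 1))
nu = 9 + 3 + 16 + 17 + 12 + 18
nu = 75

75


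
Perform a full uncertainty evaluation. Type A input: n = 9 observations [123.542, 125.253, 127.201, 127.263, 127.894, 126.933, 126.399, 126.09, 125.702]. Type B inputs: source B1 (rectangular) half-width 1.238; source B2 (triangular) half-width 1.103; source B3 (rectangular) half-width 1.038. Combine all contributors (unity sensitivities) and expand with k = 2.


mean = (123.542 + 125.253 + 127.201 + 127.263 + 127.894 + 126.933 + 126.399 + 126.09 + 125.702) / 9 = 126.253
s = sqrt(sum((x - mean)^2)/(n-1)) = 1.3122067
u_A = s / sqrt(n) = 1.3122067 / sqrt(9) = 0.43740223
u_B1 = 1.238 / sqrt(3) = 0.71475963
u_B2 = 1.103 / sqrt(6) = 0.45029786
u_B3 = 1.038 / sqrt(3) = 0.59928958
uc = sqrt(0.43740223^2 + 0.71475963^2 + 0.45029786^2 + 0.59928958^2) = 1.1243301
U = k * uc = 2 * 1.1243301
U = 2.2487

2.2487


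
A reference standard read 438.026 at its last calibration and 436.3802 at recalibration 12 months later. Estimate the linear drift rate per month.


rate = (v2 - v1) / months
= (436.3802 - 438.026) / 12
= -1.6458 / 12
= -0.1372

-0.1372


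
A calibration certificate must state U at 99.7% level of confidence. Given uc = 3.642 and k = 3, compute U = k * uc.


U = k * uc
U = 3 * 3.642
U = 10.9260

10.9260


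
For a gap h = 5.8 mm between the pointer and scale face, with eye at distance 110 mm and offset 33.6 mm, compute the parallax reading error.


error = h * offset / d
= 5.8 * 33.6 / 110
= 1.7716

1.7716


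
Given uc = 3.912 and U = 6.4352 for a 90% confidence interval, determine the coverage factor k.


k = U / uc
k = 6.4352 / 3.912
k = 1.645

1.645


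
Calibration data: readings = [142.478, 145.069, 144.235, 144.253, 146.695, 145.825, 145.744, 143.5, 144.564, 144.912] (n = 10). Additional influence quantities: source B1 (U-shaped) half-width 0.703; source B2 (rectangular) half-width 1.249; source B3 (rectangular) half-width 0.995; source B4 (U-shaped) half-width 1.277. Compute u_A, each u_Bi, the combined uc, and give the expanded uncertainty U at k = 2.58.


mean = (142.478 + 145.069 + 144.235 + 144.253 + 146.695 + 145.825 + 145.744 + 143.5 + 144.564 + 144.912) / 10 = 144.7275
s = sqrt(sum((x - mean)^2)/(n-1)) = 1.2165955
u_A = s / sqrt(n) = 1.2165955 / sqrt(10) = 0.38472128
u_B1 = 0.703 / sqrt(2) = 0.49709607
u_B2 = 1.249 / sqrt(3) = 0.72111049
u_B3 = 0.995 / sqrt(3) = 0.57446352
u_B4 = 1.277 / sqrt(2) = 0.90297536
uc = sqrt(0.38472128^2 + 0.49709607^2 + 0.72111049^2 + 0.57446352^2 + 0.90297536^2) = 1.4354401
U = k * uc = 2.58 * 1.4354401
U = 3.7034

3.7034


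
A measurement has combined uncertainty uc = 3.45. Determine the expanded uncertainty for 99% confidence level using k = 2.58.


U = k * uc
U = 2.58 * 3.45
U = 8.9010

8.9010


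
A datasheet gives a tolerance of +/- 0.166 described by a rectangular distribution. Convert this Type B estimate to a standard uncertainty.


u_B = half_width / sqrt(3)
u_B = 0.166 / 1.7320508
u_B = 0.0958

0.0958


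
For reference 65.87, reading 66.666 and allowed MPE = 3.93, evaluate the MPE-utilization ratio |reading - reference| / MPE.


e = indication - reference = 66.666 - 65.87 = 0.7960
|e| = 0.7960
ratio = |e| / MPE = 0.7960 / 3.93
ratio = 0.2025

0.2025


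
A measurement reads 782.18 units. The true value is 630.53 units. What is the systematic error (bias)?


Systematic error = measured - true
= 782.18 - 630.53
= 151.6500

151.6500


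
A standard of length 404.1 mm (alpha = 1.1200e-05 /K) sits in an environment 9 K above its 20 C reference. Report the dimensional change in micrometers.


dL = L * alpha * dT
= 404.1 * 1.1200e-05 * 9
= 0.0407333 mm
dL_um = 0.0407333 * 1000 = 40.7333 um

40.7333


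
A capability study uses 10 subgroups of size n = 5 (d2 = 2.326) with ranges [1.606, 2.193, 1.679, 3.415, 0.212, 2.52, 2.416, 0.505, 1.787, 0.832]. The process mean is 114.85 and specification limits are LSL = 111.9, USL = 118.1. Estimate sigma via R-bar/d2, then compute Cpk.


R_bar = (1.606 + 2.193 + 1.679 + 3.415 + 0.212 + 2.52 + 2.416 + 0.505 + 1.787 + 0.832) / 10 = 1.7165
sigma = R_bar / d2 = 1.7165 / 2.326 = 0.73796217
Cp = (USL - LSL)/(6*sigma) = (118.1 - 111.9)/(6*0.73796217) = 1.4003
Cpu = (118.1 - 114.85)/(3*0.73796217) = 1.4680
Cpl = (114.85 - 111.9)/(3*0.73796217) = 1.3325
Cpk = min(Cpu, Cpl) = 1.3325

1.3325


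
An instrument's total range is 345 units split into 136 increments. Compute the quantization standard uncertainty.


resolution = range / divisions
resolution = 345 / 136 = 2.5367647
u_res = resolution / (2*sqrt(3))
u_res = 2.5367647 / 3.4641016
u_res = 0.7323

0.7323


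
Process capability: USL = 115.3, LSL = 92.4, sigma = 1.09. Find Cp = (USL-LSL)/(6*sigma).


Cp = (USL - LSL) / (6 * sigma)
= (115.3 - 92.4) / (6 * 1.09)
= 22.9000 / 6.5400
= 3.5015

3.5015


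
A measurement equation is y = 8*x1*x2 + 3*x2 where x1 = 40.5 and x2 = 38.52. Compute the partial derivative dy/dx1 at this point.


y = 8*x1*x2 + 3*x2
dy/dx1 = 8*x2
Evaluate at x2 = 38.52: c1 = 8 * 38.52
c1 = 308.1600

308.1600


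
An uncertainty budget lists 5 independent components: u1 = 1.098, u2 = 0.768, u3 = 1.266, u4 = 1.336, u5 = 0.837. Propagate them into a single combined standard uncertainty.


uc = sqrt(1.098^2 + 0.768^2 + 1.266^2 + 1.336^2 + 0.837^2)
uc = sqrt(5.883649)
uc = 2.4256

2.4256


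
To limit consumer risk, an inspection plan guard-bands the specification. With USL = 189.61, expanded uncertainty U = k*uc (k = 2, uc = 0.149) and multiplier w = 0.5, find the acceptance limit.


U = k * uc = 2 * 0.149 = 0.298
guard band g = w * U = 0.5 * 0.298 = 0.149
AL = USL - g = 189.61 - 0.149
AL = 189.4610

189.4610


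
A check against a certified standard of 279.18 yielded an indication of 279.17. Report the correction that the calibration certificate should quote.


Correction = standard - reading
= 279.18 - 279.17
= 0.0100

0.0100


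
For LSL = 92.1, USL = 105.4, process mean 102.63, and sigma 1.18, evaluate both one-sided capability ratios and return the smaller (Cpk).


Cpu = (USL - mean) / (3*sigma) = (105.4 - 102.63) / (3*1.18) = 0.7825
Cpl = (mean - LSL) / (3*sigma) = (102.63 - 92.1) / (3*1.18) = 2.9746
Cpk = min(Cpu, Cpl) = 0.7825

0.7825


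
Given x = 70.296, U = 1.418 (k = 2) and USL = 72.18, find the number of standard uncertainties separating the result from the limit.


u = U / k = 1.418 / 2 = 0.709
margin = |USL - x| = |72.18 - 70.296| = 1.884
z = margin / u = 1.884 / 0.709
z = 2.6573

2.6573


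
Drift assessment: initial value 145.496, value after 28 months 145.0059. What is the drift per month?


rate = (v2 - v1) / months
= (145.0059 - 145.496) / 28
= -0.4901 / 28
= -0.0175

-0.0175


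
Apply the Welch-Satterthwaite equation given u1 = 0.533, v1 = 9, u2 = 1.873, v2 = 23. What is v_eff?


uc = sqrt(u1^2 + u2^2) = sqrt(0.533^2 + 1.873^2) = 1.9473618
v_eff = uc^4 / (u1^4/v1 + u2^4/v2)
= 1.9473618^4 / (0.533^4/9 + 1.873^4/23)
= 14.380917 / 0.54405301
v_eff = 26.4329

26.4329


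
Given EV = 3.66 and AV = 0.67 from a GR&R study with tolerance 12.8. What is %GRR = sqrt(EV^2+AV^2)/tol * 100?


GRR = sqrt(EV^2 + AV^2) = sqrt(3.66^2 + 0.67^2) = 3.7208198
%GRR = GRR / tol * 100 = 3.7208198 / 12.8 * 100
%GRR = 29.0689

29.0689


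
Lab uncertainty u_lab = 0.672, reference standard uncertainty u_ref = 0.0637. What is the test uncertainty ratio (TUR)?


TUR = u_lab / u_ref
= 0.672 / 0.0637
= 10.5495

10.5495


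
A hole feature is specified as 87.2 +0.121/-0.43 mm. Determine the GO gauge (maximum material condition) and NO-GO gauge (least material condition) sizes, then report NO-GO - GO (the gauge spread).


GO = nominal - lower_tol (smallest hole = maximum material condition)
GO = 87.2 - 0.43 = 86.77
NO-GO = nominal + upper_tol (largest hole = least material condition)
NO-GO = 87.2 + 0.121 = 87.321
spread = NO-GO - GO = 87.321 - 86.77 = 0.5510

0.5510


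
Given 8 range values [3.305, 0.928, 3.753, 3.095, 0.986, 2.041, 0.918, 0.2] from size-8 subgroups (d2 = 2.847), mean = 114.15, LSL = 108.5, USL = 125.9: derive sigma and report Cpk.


R_bar = (3.305 + 0.928 + 3.753 + 3.095 + 0.986 + 2.041 + 0.918 + 0.2) / 8 = 1.90325
sigma = R_bar / d2 = 1.90325 / 2.847 = 0.66851071
Cp = (USL - LSL)/(6*sigma) = (125.9 - 108.5)/(6*0.66851071) = 4.3380
Cpu = (125.9 - 114.15)/(3*0.66851071) = 5.8588
Cpl = (114.15 - 108.5)/(3*0.66851071) = 2.8172
Cpk = min(Cpu, Cpl) = 2.8172

2.8172


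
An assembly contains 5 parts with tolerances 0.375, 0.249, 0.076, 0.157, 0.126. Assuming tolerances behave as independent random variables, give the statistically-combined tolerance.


RSS = sqrt(0.375^2 + 0.249^2 + 0.076^2 + 0.157^2 + 0.126^2)
= sqrt(0.248927)
= 0.4989

0.4989


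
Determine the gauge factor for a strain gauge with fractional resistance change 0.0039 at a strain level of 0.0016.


GF = (dR/R) / epsilon
= 0.0039 / 0.0016
= 2.4375

2.4375


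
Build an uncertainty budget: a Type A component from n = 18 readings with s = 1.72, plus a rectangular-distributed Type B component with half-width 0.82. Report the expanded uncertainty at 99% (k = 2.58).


u_A = s / sqrt(n) = 1.72 / sqrt(18) = 0.40540789
u_B = half_width / sqrt(3) = 0.82 / sqrt(3) = 0.47342722
uc = sqrt(u_A^2 + u_B^2) = sqrt(0.40540789^2 + 0.47342722^2) = 0.62328877
U = k * uc = 2.58 * 0.62328877
U = 1.6081

1.6081


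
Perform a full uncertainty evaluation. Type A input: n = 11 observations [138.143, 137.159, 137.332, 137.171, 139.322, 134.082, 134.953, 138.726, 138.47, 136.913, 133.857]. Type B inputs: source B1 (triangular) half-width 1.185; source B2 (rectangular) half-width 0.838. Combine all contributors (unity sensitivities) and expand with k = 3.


mean = (138.143 + 137.159 + 137.332 + 137.171 + 139.322 + 134.082 + 134.953 + 138.726 + 138.47 + 136.913 + 133.857) / 11 = 136.9207273
s = sqrt(sum((x - mean)^2)/(n-1)) = 1.8580818
u_A = s / sqrt(n) = 1.8580818 / sqrt(11) = 0.56023274
u_B1 = 1.185 / sqrt(6) = 0.48377422
u_B2 = 0.838 / sqrt(3) = 0.48381953
uc = sqrt(0.56023274^2 + 0.48377422^2 + 0.48381953^2) = 0.88429608
U = k * uc = 3 * 0.88429608
U = 2.6529

2.6529


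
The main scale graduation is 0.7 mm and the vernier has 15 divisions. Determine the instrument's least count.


LC = MSD / n_div
= 0.7 / 15
= 0.0467

0.0467


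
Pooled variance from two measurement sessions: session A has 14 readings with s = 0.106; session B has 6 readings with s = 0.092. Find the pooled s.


s_p = sqrt(((n1-1)*s1^2 + (n2-1)*s2^2) / (n1+n2-2))
numerator = (14-1)*0.106^2 + (6-1)*0.092^2 = 0.146068 + 0.04232 = 0.188388
denominator = 14 + 6 - 2 = 18
s_p^2 = 0.188388 / 18 = 0.010466
s_p = sqrt(0.010466) = 0.1023

0.1023


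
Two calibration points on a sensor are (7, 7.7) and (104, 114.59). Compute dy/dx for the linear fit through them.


slope = (y2 - y1) / (x2 - x1)
= (114.59 - 7.7) / (104 - 7)
= 106.8900 / 97
= 1.1020

1.1020


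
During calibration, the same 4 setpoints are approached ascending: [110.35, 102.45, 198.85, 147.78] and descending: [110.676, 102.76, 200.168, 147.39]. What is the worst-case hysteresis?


|110.35 - 110.676| = 0.3260
|102.45 - 102.76| = 0.3100
|198.85 - 200.168| = 1.3180
|147.78 - 147.39| = 0.3900
hysteresis = max(diffs) = 1.3180

1.3180


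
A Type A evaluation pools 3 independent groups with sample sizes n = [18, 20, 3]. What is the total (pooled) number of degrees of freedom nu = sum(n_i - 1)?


nu = sum_i (n_i - 1)
nu = ((18 - 1) + (20 - 1) + (3 - 1))
nu = 17 + 19 + 2
nu = 38

38


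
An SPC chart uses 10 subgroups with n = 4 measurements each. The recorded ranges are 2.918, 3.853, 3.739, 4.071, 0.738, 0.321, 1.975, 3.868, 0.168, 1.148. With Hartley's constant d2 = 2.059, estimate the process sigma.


R_bar = (2.918 + 3.853 + 3.739 + 4.071 + 0.738 + 0.321 + 1.975 + 3.868 + 0.168 + 1.148) / 10
R_bar = 22.799 / 10 = 2.2799
sigma_hat = R_bar / d2 = 2.2799 / 2.059 = 1.1073

1.1073


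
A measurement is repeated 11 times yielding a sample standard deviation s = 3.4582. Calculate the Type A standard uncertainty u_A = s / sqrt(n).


u_A = s / sqrt(n)
u_A = 3.4582 / sqrt(11)
u_A = 3.4582 / 3.3166248
u_A = 1.0427

1.0427


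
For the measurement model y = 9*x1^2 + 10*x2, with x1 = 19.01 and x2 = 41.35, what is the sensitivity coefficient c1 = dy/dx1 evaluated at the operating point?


y = 9*x1^2 + 10*x2
dy/dx1 = 2*9*x1
Evaluate at x1 = 19.01: c1 = 18 * 19.01
c1 = 342.1800

342.1800


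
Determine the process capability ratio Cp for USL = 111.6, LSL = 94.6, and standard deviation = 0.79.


Cp = (USL - LSL) / (6 * sigma)
= (111.6 - 94.6) / (6 * 0.79)
= 17.0000 / 4.7400
= 3.5865

3.5865


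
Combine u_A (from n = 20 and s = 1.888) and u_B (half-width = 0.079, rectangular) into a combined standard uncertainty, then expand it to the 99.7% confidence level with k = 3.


u_A = s / sqrt(n) = 1.888 / sqrt(20) = 0.42216963
u_B = half_width / sqrt(3) = 0.079 / sqrt(3) = 0.045610671
uc = sqrt(u_A^2 + u_B^2) = sqrt(0.42216963^2 + 0.045610671^2) = 0.42462634
U = k * uc = 3 * 0.42462634
U = 1.2739

1.2739


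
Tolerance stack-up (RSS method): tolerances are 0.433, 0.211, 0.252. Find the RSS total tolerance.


RSS = sqrt(0.433^2 + 0.211^2 + 0.252^2)
= sqrt(0.295514)
= 0.5436

0.5436


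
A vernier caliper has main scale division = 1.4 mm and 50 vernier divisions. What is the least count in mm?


LC = MSD / n_div
= 1.4 / 50
= 0.0280

0.0280


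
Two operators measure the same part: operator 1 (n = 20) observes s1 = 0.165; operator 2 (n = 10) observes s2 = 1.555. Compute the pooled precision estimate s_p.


s_p = sqrt(((n1-1)*s1^2 + (n2-1)*s2^2) / (n1+n2-2))
numerator = (20-1)*0.165^2 + (10-1)*1.555^2 = 0.517275 + 21.762225 = 22.2795
denominator = 20 + 10 - 2 = 28
s_p^2 = 22.2795 / 28 = 0.79569643
s_p = sqrt(0.79569643) = 0.8920

0.8920


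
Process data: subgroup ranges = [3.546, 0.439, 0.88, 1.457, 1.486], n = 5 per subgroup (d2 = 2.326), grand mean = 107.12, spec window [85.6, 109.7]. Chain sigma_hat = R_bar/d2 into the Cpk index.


R_bar = (3.546 + 0.439 + 0.88 + 1.457 + 1.486) / 5 = 1.5616
sigma = R_bar / d2 = 1.5616 / 2.326 = 0.67136715
Cp = (USL - LSL)/(6*sigma) = (109.7 - 85.6)/(6*0.67136715) = 5.9828
Cpu = (109.7 - 107.12)/(3*0.67136715) = 1.2810
Cpl = (107.12 - 85.6)/(3*0.67136715) = 10.6847
Cpk = min(Cpu, Cpl) = 1.2810

1.2810


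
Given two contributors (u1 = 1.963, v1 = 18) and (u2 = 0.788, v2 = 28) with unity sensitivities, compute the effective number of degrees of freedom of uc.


uc = sqrt(u1^2 + u2^2) = sqrt(1.963^2 + 0.788^2) = 2.1152572
v_eff = uc^4 / (u1^4/v1 + u2^4/v2)
= 2.1152572^4 / (1.963^4/18 + 0.788^4/28)
= 20.019477 / 0.83868445
v_eff = 23.8701

23.8701


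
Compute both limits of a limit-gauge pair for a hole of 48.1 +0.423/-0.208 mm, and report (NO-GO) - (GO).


GO = nominal - lower_tol (smallest hole = maximum material condition)
GO = 48.1 - 0.208 = 47.892
NO-GO = nominal + upper_tol (largest hole = least material condition)
NO-GO = 48.1 + 0.423 = 48.523
spread = NO-GO - GO = 48.523 - 47.892 = 0.6310

0.6310


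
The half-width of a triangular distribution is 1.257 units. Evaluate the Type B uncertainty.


u_B = half_width / sqrt(6)
u_B = 1.257 / 2.4494897
u_B = 0.5132

0.5132


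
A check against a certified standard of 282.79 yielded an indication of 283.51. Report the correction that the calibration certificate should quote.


Correction = standard - reading
= 282.79 - 283.51
= -0.7200

-0.7200


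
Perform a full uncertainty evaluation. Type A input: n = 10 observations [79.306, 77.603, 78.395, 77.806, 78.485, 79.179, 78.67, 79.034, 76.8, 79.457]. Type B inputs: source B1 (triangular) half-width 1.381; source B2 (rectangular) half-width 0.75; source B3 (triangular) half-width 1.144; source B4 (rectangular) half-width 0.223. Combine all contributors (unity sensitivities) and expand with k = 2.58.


mean = (79.306 + 77.603 + 78.395 + 77.806 + 78.485 + 79.179 + 78.67 + 79.034 + 76.8 + 79.457) / 10 = 78.4735
s = sqrt(sum((x - mean)^2)/(n-1)) = 0.85121185
u_A = s / sqrt(n) = 0.85121185 / sqrt(10) = 0.26917682
u_B1 = 1.381 / sqrt(6) = 0.56379089
u_B2 = 0.75 / sqrt(3) = 0.4330127
u_B3 = 1.144 / sqrt(6) = 0.46703604
u_B4 = 0.223 / sqrt(3) = 0.12874911
uc = sqrt(0.26917682^2 + 0.56379089^2 + 0.4330127^2 + 0.46703604^2 + 0.12874911^2) = 0.90139632
U = k * uc = 2.58 * 0.90139632
U = 2.3256

2.3256


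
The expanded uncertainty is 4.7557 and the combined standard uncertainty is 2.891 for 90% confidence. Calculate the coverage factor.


k = U / uc
k = 4.7557 / 2.891
k = 1.645

1.645


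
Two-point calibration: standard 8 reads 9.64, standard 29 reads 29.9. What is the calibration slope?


slope = (y2 - y1) / (x2 - x1)
= (29.9 - 9.64) / (29 - 8)
= 20.2600 / 21
= 0.9648

0.9648


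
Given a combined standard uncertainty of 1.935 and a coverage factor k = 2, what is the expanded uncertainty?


U = k * uc
U = 2 * 1.935
U = 3.8700

3.8700


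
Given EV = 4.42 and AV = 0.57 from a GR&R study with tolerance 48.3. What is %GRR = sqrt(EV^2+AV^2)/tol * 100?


GRR = sqrt(EV^2 + AV^2) = sqrt(4.42^2 + 0.57^2) = 4.4566018
%GRR = GRR / tol * 100 = 4.4566018 / 48.3 * 100
%GRR = 9.2269

9.2269


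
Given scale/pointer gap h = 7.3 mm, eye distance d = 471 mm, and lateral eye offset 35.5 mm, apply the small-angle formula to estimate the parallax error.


error = h * offset / d
= 7.3 * 35.5 / 471
= 0.5502

0.5502


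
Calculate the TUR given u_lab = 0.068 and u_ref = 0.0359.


TUR = u_lab / u_ref
= 0.068 / 0.0359
= 1.8942

1.8942


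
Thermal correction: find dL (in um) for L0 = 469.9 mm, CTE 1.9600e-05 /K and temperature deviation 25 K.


dL = L * alpha * dT
= 469.9 * 1.9600e-05 * 25
= 0.2302510 mm
dL_um = 0.2302510 * 1000 = 230.2510 um

230.2510


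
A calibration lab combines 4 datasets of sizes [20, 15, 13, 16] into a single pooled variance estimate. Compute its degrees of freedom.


nu = sum_i (n_i - 1)
nu = ((20 - 1) + (15 - 1) + (13 - 1) + (16 - 1))
nu = 19 + 14 + 12 + 15
nu = 60

60


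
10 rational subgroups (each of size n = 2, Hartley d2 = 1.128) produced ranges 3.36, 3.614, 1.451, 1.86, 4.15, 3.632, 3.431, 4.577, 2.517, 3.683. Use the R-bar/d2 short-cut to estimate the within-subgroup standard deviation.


R_bar = (3.36 + 3.614 + 1.451 + 1.86 + 4.15 + 3.632 + 3.431 + 4.577 + 2.517 + 3.683) / 10
R_bar = 32.275 / 10 = 3.2275
sigma_hat = R_bar / d2 = 3.2275 / 1.128 = 2.8613

2.8613


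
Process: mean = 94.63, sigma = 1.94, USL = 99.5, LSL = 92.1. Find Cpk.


Cpu = (USL - mean) / (3*sigma) = (99.5 - 94.63) / (3*1.94) = 0.8368
Cpl = (mean - LSL) / (3*sigma) = (94.63 - 92.1) / (3*1.94) = 0.4347
Cpk = min(Cpu, Cpl) = 0.4347

0.4347


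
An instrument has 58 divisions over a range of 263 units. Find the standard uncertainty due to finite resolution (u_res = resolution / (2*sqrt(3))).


resolution = range / divisions
resolution = 263 / 58 = 4.5344828
u_res = resolution / (2*sqrt(3))
u_res = 4.5344828 / 3.4641016
u_res = 1.3090

1.3090


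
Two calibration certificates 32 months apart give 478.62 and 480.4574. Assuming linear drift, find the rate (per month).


rate = (v2 - v1) / months
= (480.4574 - 478.62) / 32
= 1.8374 / 32
= 0.0574

0.0574


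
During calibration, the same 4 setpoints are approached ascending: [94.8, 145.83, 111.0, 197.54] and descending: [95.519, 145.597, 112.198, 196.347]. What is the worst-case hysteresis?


|94.8 - 95.519| = 0.7190
|145.83 - 145.597| = 0.2330
|111.0 - 112.198| = 1.1980
|197.54 - 196.347| = 1.1930
hysteresis = max(diffs) = 1.1980

1.1980


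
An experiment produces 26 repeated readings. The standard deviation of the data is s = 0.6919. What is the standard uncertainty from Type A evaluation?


u_A = s / sqrt(n)
u_A = 0.6919 / sqrt(26)
u_A = 0.6919 / 5.0990195
u_A = 0.1357

0.1357


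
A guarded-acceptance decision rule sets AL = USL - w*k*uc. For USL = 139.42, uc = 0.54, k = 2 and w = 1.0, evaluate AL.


U = k * uc = 2 * 0.54 = 1.08
guard band g = w * U = 1.0 * 1.08 = 1.08
AL = USL - g = 139.42 - 1.08
AL = 138.3400

138.3400


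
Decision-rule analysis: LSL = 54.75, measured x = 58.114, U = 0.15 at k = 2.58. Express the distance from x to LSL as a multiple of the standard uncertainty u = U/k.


u = U / k = 0.15 / 2.58 = 0.058139535
margin = |LSL - x| = |54.75 - 58.114| = 3.364
z = margin / u = 3.364 / 0.058139535
z = 57.8608

57.8608


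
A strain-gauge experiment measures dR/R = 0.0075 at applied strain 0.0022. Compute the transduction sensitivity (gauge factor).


GF = (dR/R) / epsilon
= 0.0075 / 0.0022
= 3.4091

3.4091


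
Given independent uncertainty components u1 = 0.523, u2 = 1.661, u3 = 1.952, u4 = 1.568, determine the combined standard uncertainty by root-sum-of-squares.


uc = sqrt(0.523^2 + 1.661^2 + 1.952^2 + 1.568^2)
uc = sqrt(9.301378)
uc = 3.0498

3.0498


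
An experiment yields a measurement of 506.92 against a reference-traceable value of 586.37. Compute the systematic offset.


Systematic error = measured - true
= 506.92 - 586.37
= -79.4500

-79.4500


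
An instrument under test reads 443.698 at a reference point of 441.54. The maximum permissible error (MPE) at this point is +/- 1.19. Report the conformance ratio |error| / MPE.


e = indication - reference = 443.698 - 441.54 = 2.1580
|e| = 2.1580
ratio = |e| / MPE = 2.1580 / 1.19
ratio = 1.8134

1.8134


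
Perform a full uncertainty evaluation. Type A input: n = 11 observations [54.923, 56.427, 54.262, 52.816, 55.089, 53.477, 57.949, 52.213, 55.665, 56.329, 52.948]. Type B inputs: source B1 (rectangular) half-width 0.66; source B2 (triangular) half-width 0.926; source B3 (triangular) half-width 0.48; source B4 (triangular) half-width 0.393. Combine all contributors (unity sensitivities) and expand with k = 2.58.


mean = (54.923 + 56.427 + 54.262 + 52.816 + 55.089 + 53.477 + 57.949 + 52.213 + 55.665 + 56.329 + 52.948) / 11 = 54.73618182
s = sqrt(sum((x - mean)^2)/(n-1)) = 1.7833045
u_A = s / sqrt(n) = 1.7833045 / sqrt(11) = 0.53768654
u_B1 = 0.66 / sqrt(3) = 0.38105118
u_B2 = 0.926 / sqrt(6) = 0.37803792
u_B3 = 0.48 / sqrt(6) = 0.19595918
u_B4 = 0.393 / sqrt(6) = 0.16044158
uc = sqrt(0.53768654^2 + 0.38105118^2 + 0.37803792^2 + 0.19595918^2 + 0.16044158^2) = 0.80085017
U = k * uc = 2.58 * 0.80085017
U = 2.0662

2.0662


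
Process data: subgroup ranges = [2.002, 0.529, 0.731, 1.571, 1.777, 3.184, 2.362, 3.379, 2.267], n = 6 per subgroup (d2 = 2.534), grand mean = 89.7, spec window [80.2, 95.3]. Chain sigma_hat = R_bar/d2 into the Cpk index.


R_bar = (2.002 + 0.529 + 0.731 + 1.571 + 1.777 + 3.184 + 2.362 + 3.379 + 2.267) / 9 = 1.978
sigma = R_bar / d2 = 1.978 / 2.534 = 0.78058406
Cp = (USL - LSL)/(6*sigma) = (95.3 - 80.2)/(6*0.78058406) = 3.2241
Cpu = (95.3 - 89.7)/(3*0.78058406) = 2.3914
Cpl = (89.7 - 80.2)/(3*0.78058406) = 4.0568
Cpk = min(Cpu, Cpl) = 2.3914

2.3914


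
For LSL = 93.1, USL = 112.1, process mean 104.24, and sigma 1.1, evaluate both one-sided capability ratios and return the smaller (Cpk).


Cpu = (USL - mean) / (3*sigma) = (112.1 - 104.24) / (3*1.1) = 2.3818
Cpl = (mean - LSL) / (3*sigma) = (104.24 - 93.1) / (3*1.1) = 3.3758
Cpk = min(Cpu, Cpl) = 2.3818

2.3818


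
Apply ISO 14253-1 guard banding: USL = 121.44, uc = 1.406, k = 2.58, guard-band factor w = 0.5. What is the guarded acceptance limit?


U = k * uc = 2.58 * 1.406 = 3.62748
guard band g = w * U = 0.5 * 3.62748 = 1.81374
AL = USL - g = 121.44 - 1.81374
AL = 119.6263

119.6263


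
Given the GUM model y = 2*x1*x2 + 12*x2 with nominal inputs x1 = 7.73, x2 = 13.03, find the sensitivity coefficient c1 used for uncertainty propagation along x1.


y = 2*x1*x2 + 12*x2
dy/dx1 = 2*x2
Evaluate at x2 = 13.03: c1 = 2 * 13.03
c1 = 26.0600

26.0600


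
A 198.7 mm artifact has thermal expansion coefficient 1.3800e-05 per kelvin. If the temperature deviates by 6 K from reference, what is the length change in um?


dL = L * alpha * dT
= 198.7 * 1.3800e-05 * 6
= 0.0164524 mm
dL_um = 0.0164524 * 1000 = 16.4524 um

16.4524


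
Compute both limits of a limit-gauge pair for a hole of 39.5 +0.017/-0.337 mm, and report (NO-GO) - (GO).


GO = nominal - lower_tol (smallest hole = maximum material condition)
GO = 39.5 - 0.337 = 39.163
NO-GO = nominal + upper_tol (largest hole = least material condition)
NO-GO = 39.5 + 0.017 = 39.517
spread = NO-GO - GO = 39.517 - 39.163 = 0.3540

0.3540


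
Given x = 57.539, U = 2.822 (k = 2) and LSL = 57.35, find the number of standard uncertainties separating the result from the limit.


u = U / k = 2.822 / 2 = 1.411
margin = |LSL - x| = |57.35 - 57.539| = 0.189
z = margin / u = 0.189 / 1.411
z = 0.1339

0.1339


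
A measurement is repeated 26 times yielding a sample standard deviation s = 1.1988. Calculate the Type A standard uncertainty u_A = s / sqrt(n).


u_A = s / sqrt(n)
u_A = 1.1988 / sqrt(26)
u_A = 1.1988 / 5.0990195
u_A = 0.2351

0.2351


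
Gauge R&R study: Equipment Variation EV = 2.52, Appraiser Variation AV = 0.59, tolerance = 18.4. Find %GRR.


GRR = sqrt(EV^2 + AV^2) = sqrt(2.52^2 + 0.59^2) = 2.5881461
%GRR = GRR / tol * 100 = 2.5881461 / 18.4 * 100
%GRR = 14.0660

14.0660


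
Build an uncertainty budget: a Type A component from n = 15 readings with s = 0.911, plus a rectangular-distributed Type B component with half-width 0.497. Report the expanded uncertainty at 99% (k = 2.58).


u_A = s / sqrt(n) = 0.911 / sqrt(15) = 0.23521919
u_B = half_width / sqrt(3) = 0.497 / sqrt(3) = 0.28694308
uc = sqrt(u_A^2 + u_B^2) = sqrt(0.23521919^2 + 0.28694308^2) = 0.37103153
U = k * uc = 2.58 * 0.37103153
U = 0.9573

0.9573


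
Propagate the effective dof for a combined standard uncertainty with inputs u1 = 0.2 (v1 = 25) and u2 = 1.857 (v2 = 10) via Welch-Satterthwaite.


uc = sqrt(u1^2 + u2^2) = sqrt(0.2^2 + 1.857^2) = 1.867739
v_eff = uc^4 / (u1^4/v1 + u2^4/v2)
= 1.867739^4 / (0.2^4/25 + 1.857^4/10)
= 12.169276 / 1.1892441
v_eff = 10.2328

10.2328


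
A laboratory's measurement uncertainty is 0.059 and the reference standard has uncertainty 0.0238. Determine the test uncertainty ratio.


TUR = u_lab / u_ref
= 0.059 / 0.0238
= 2.4790

2.4790


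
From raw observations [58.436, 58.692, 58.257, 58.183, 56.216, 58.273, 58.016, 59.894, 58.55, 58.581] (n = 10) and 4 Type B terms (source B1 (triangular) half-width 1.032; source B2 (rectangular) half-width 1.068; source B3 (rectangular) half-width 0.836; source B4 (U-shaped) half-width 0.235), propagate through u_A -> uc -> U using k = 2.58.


mean = (58.436 + 58.692 + 58.257 + 58.183 + 56.216 + 58.273 + 58.016 + 59.894 + 58.55 + 58.581) / 10 = 58.3098
s = sqrt(sum((x - mean)^2)/(n-1)) = 0.90021452
u_A = s / sqrt(n) = 0.90021452 / sqrt(10) = 0.28467283
u_B1 = 1.032 / sqrt(6) = 0.42131224
u_B2 = 1.068 / sqrt(3) = 0.61661009
u_B3 = 0.836 / sqrt(3) = 0.48266483
u_B4 = 0.235 / sqrt(2) = 0.16617009
uc = sqrt(0.28467283^2 + 0.42131224^2 + 0.61661009^2 + 0.48266483^2 + 0.16617009^2) = 0.9483293
U = k * uc = 2.58 * 0.9483293
U = 2.4467

2.4467


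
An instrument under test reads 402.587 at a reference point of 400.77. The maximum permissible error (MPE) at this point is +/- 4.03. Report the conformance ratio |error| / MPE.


e = indication - reference = 402.587 - 400.77 = 1.8170
|e| = 1.8170
ratio = |e| / MPE = 1.8170 / 4.03
ratio = 0.4509

0.4509


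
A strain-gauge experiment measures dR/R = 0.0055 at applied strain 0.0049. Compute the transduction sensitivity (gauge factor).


GF = (dR/R) / epsilon
= 0.0055 / 0.0049
= 1.1224

1.1224


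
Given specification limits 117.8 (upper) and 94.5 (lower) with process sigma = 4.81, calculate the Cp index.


Cp = (USL - LSL) / (6 * sigma)
= (117.8 - 94.5) / (6 * 4.81)
= 23.3000 / 28.8600
= 0.8073

0.8073


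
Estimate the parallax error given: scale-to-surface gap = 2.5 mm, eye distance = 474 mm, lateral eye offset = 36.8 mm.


error = h * offset / d
= 2.5 * 36.8 / 474
= 0.1941

0.1941


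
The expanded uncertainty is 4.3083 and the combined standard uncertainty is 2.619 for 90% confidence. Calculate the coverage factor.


k = U / uc
k = 4.3083 / 2.619
k = 1.645

1.645


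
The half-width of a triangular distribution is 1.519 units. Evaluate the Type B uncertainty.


u_B = half_width / sqrt(6)
u_B = 1.519 / 2.4494897
u_B = 0.6201

0.6201


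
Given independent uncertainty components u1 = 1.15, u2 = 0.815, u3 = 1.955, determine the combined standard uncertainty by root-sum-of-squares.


uc = sqrt(1.15^2 + 0.815^2 + 1.955^2)
uc = sqrt(5.80875)
uc = 2.4101

2.4101


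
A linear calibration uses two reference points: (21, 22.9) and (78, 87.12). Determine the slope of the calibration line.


slope = (y2 - y1) / (x2 - x1)
= (87.12 - 22.9) / (78 - 21)
= 64.2200 / 57
= 1.1267

1.1267


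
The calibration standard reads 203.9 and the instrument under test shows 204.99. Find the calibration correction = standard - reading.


Correction = standard - reading
= 203.9 - 204.99
= -1.0900

-1.0900


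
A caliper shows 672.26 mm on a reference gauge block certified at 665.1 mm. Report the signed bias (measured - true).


Systematic error = measured - true
= 672.26 - 665.1
= 7.1600

7.1600


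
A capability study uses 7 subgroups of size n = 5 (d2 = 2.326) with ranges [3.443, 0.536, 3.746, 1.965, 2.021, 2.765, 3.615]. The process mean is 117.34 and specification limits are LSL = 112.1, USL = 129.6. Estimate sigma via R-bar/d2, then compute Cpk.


R_bar = (3.443 + 0.536 + 3.746 + 1.965 + 2.021 + 2.765 + 3.615) / 7 = 2.5844286
sigma = R_bar / d2 = 2.5844286 / 2.326 = 1.1111043
Cp = (USL - LSL)/(6*sigma) = (129.6 - 112.1)/(6*1.1111043) = 2.6250
Cpu = (129.6 - 117.34)/(3*1.1111043) = 3.6780
Cpl = (117.34 - 112.1)/(3*1.1111043) = 1.5720
Cpk = min(Cpu, Cpl) = 1.5720

1.5720


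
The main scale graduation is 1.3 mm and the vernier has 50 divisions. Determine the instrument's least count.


LC = MSD / n_div
= 1.3 / 50
= 0.0260

0.0260


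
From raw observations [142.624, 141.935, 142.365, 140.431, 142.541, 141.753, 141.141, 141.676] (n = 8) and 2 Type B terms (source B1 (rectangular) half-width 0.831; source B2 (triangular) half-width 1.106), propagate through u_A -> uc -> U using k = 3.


mean = (142.624 + 141.935 + 142.365 + 140.431 + 142.541 + 141.753 + 141.141 + 141.676) / 8 = 141.80825
s = sqrt(sum((x - mean)^2)/(n-1)) = 0.74555727
u_A = s / sqrt(n) = 0.74555727 / sqrt(8) = 0.2635943
u_B1 = 0.831 / sqrt(3) = 0.47977807
u_B2 = 1.106 / sqrt(6) = 0.45152261
uc = sqrt(0.2635943^2 + 0.47977807^2 + 0.45152261^2) = 0.70960666
U = k * uc = 3 * 0.70960666
U = 2.1288

2.1288


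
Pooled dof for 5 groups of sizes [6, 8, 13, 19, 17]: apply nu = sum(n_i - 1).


nu = sum_i (n_i - 1)
nu = ((6 - 1) + (8 - 1) + (13 - 1) + (19 - 1) + (17 - 1))
nu = 5 + 7 + 12 + 18 + 16
nu = 58

58


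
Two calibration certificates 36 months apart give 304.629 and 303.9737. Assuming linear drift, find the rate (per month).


rate = (v2 - v1) / months
= (303.9737 - 304.629) / 36
= -0.6553 / 36
= -0.0182

-0.0182


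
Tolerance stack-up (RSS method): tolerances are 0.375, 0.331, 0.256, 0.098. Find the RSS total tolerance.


RSS = sqrt(0.375^2 + 0.331^2 + 0.256^2 + 0.098^2)
= sqrt(0.325326)
= 0.5704

0.5704


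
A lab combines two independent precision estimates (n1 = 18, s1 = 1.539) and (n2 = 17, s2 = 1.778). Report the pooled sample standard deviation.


s_p = sqrt(((n1-1)*s1^2 + (n2-1)*s2^2) / (n1+n2-2))
numerator = (18-1)*1.539^2 + (17-1)*1.778^2 = 40.264857 + 50.580544 = 90.845401
denominator = 18 + 17 - 2 = 33
s_p^2 = 90.845401 / 33 = 2.7528909
s_p = sqrt(2.7528909) = 1.6592

1.6592


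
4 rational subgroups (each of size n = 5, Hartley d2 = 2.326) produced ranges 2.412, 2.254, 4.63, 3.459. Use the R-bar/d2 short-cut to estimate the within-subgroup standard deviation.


R_bar = (2.412 + 2.254 + 4.63 + 3.459) / 4
R_bar = 12.755 / 4 = 3.18875
sigma_hat = R_bar / d2 = 3.18875 / 2.326 = 1.3709

1.3709


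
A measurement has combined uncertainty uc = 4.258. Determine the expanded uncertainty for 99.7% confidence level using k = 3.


U = k * uc
U = 3 * 4.258
U = 12.7740

12.7740


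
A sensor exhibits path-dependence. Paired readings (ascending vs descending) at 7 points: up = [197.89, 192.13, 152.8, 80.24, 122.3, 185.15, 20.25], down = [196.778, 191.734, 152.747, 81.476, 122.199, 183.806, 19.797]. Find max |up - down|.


|197.89 - 196.778| = 1.1120
|192.13 - 191.734| = 0.3960
|152.8 - 152.747| = 0.0530
|80.24 - 81.476| = 1.2360
|122.3 - 122.199| = 0.1010
|185.15 - 183.806| = 1.3440
|20.25 - 19.797| = 0.4530
hysteresis = max(diffs) = 1.3440

1.3440


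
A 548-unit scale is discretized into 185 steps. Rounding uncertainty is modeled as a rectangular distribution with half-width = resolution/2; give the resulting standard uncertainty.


resolution = range / divisions
resolution = 548 / 185 = 2.9621622
u_res = resolution / (2*sqrt(3))
u_res = 2.9621622 / 3.4641016
u_res = 0.8551

0.8551


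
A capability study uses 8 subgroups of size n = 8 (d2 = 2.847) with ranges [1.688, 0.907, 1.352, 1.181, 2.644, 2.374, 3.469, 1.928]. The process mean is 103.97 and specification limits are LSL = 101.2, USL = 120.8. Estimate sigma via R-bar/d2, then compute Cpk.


R_bar = (1.688 + 0.907 + 1.352 + 1.181 + 2.644 + 2.374 + 3.469 + 1.928) / 8 = 1.942875
sigma = R_bar / d2 = 1.942875 / 2.847 = 0.68242887
Cp = (USL - LSL)/(6*sigma) = (120.8 - 101.2)/(6*0.68242887) = 4.7868
Cpu = (120.8 - 103.97)/(3*0.68242887) = 8.2206
Cpl = (103.97 - 101.2)/(3*0.68242887) = 1.3530
Cpk = min(Cpu, Cpl) = 1.3530

1.3530


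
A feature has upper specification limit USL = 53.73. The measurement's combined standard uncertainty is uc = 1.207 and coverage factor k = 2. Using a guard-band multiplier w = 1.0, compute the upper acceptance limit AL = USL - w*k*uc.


U = k * uc = 2 * 1.207 = 2.414
guard band g = w * U = 1.0 * 2.414 = 2.414
AL = USL - g = 53.73 - 2.414
AL = 51.3160

51.3160


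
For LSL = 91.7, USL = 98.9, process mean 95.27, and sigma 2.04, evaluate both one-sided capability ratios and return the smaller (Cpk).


Cpu = (USL - mean) / (3*sigma) = (98.9 - 95.27) / (3*2.04) = 0.5931
Cpl = (mean - LSL) / (3*sigma) = (95.27 - 91.7) / (3*2.04) = 0.5833
Cpk = min(Cpu, Cpl) = 0.5833

0.5833


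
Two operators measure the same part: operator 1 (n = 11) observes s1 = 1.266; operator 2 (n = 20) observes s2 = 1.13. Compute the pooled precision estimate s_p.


s_p = sqrt(((n1-1)*s1^2 + (n2-1)*s2^2) / (n1+n2-2))
numerator = (11-1)*1.266^2 + (20-1)*1.13^2 = 16.02756 + 24.2611 = 40.28866
denominator = 11 + 20 - 2 = 29
s_p^2 = 40.28866 / 29 = 1.3892641
s_p = sqrt(1.3892641) = 1.1787

1.1787


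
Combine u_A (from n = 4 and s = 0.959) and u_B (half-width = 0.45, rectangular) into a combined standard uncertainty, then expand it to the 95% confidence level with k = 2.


u_A = s / sqrt(n) = 0.959 / sqrt(4) = 0.4795
u_B = half_width / sqrt(3) = 0.45 / sqrt(3) = 0.25980762
uc = sqrt(u_A^2 + u_B^2) = sqrt(0.4795^2 + 0.25980762^2) = 0.54536249
U = k * uc = 2 * 0.54536249
U = 1.0907

1.0907


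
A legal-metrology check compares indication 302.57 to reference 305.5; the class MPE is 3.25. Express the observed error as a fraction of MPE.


e = indication - reference = 302.57 - 305.5 = -2.9300
|e| = 2.9300
ratio = |e| / MPE = 2.9300 / 3.25
ratio = 0.9015

0.9015


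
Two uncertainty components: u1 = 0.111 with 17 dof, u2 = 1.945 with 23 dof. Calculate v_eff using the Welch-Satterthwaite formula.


uc = sqrt(u1^2 + u2^2) = sqrt(0.111^2 + 1.945^2) = 1.9481648
v_eff = uc^4 / (u1^4/v1 + u2^4/v2)
= 1.9481648^4 / (0.111^4/17 + 1.945^4/23)
= 14.404652 / 0.62223841
v_eff = 23.1497

23.1497


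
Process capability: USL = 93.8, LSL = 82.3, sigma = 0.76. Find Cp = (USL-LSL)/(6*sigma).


Cp = (USL - LSL) / (6 * sigma)
= (93.8 - 82.3) / (6 * 0.76)
= 11.5000 / 4.5600
= 2.5219

2.5219


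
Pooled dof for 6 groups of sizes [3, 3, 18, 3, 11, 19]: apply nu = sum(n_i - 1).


nu = sum_i (n_i - 1)
nu = ((3 - 1) + (3 - 1) + (18 - 1) + (3 - 1) + (11 - 1) + (19 - 1))
nu = 2 + 2 + 17 + 2 + 10 + 18
nu = 51

51


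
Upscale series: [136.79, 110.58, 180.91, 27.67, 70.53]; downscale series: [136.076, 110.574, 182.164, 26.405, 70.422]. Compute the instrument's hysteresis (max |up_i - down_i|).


|136.79 - 136.076| = 0.7140
|110.58 - 110.574| = 0.0060
|180.91 - 182.164| = 1.2540
|27.67 - 26.405| = 1.2650
|70.53 - 70.422| = 0.1080
hysteresis = max(diffs) = 1.2650

1.2650


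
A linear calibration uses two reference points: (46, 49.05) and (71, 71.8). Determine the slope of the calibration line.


slope = (y2 - y1) / (x2 - x1)
= (71.8 - 49.05) / (71 - 46)
= 22.7500 / 25
= 0.9100

0.9100


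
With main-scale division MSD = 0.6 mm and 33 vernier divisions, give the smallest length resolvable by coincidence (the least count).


LC = MSD / n_div
= 0.6 / 33
= 0.0182

0.0182


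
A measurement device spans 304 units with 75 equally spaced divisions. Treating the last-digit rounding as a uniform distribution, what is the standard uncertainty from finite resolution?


resolution = range / divisions
resolution = 304 / 75 = 4.0533333
u_res = resolution / (2*sqrt(3))
u_res = 4.0533333 / 3.4641016
u_res = 1.1701

1.1701


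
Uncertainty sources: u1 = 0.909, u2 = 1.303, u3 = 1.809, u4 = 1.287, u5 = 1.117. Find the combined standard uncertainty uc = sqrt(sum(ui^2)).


uc = sqrt(0.909^2 + 1.303^2 + 1.809^2 + 1.287^2 + 1.117^2)
uc = sqrt(8.700629)
uc = 2.9497

2.9497


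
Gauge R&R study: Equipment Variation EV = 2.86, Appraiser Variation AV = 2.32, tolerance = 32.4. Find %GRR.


GRR = sqrt(EV^2 + AV^2) = sqrt(2.86^2 + 2.32^2) = 3.6826621
%GRR = GRR / tol * 100 = 3.6826621 / 32.4 * 100
%GRR = 11.3662

11.3662


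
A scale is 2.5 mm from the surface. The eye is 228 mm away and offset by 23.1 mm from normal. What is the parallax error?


error = h * offset / d
= 2.5 * 23.1 / 228
= 0.2533

0.2533


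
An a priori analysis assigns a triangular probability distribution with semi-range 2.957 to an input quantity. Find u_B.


u_B = half_width / sqrt(6)
u_B = 2.957 / 2.4494897
u_B = 1.2072

1.2072


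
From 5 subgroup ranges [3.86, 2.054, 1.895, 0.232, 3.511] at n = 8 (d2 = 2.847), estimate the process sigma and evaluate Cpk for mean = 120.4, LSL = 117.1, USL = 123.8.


R_bar = (3.86 + 2.054 + 1.895 + 0.232 + 3.511) / 5 = 2.3104
sigma = R_bar / d2 = 2.3104 / 2.847 = 0.8115209
Cp = (USL - LSL)/(6*sigma) = (123.8 - 117.1)/(6*0.8115209) = 1.3760
Cpu = (123.8 - 120.4)/(3*0.8115209) = 1.3966
Cpl = (120.4 - 117.1)/(3*0.8115209) = 1.3555
Cpk = min(Cpu, Cpl) = 1.3555

1.3555


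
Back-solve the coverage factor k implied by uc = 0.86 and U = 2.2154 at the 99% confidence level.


k = U / uc
k = 2.2154 / 0.86
k = 2.576

2.576


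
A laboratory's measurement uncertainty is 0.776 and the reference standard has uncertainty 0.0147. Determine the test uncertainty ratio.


TUR = u_lab / u_ref
= 0.776 / 0.0147
= 52.7891

52.7891


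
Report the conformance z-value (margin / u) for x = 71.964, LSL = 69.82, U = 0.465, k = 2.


u = U / k = 0.465 / 2 = 0.2325
margin = |LSL - x| = |69.82 - 71.964| = 2.144
z = margin / u = 2.144 / 0.2325
z = 9.2215

9.2215
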